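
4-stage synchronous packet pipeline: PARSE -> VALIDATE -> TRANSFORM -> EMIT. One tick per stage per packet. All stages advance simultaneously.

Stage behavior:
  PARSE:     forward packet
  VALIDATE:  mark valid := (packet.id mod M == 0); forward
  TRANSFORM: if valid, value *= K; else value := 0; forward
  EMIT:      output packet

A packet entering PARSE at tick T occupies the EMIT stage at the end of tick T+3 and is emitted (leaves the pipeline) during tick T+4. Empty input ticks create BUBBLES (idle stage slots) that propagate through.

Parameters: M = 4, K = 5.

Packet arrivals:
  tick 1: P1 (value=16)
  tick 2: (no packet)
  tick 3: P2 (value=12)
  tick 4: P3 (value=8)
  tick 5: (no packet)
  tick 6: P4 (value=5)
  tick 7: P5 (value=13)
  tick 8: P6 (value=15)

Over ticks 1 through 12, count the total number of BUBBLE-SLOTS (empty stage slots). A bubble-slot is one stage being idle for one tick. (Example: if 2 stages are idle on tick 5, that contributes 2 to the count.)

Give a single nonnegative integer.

Tick 1: [PARSE:P1(v=16,ok=F), VALIDATE:-, TRANSFORM:-, EMIT:-] out:-; bubbles=3
Tick 2: [PARSE:-, VALIDATE:P1(v=16,ok=F), TRANSFORM:-, EMIT:-] out:-; bubbles=3
Tick 3: [PARSE:P2(v=12,ok=F), VALIDATE:-, TRANSFORM:P1(v=0,ok=F), EMIT:-] out:-; bubbles=2
Tick 4: [PARSE:P3(v=8,ok=F), VALIDATE:P2(v=12,ok=F), TRANSFORM:-, EMIT:P1(v=0,ok=F)] out:-; bubbles=1
Tick 5: [PARSE:-, VALIDATE:P3(v=8,ok=F), TRANSFORM:P2(v=0,ok=F), EMIT:-] out:P1(v=0); bubbles=2
Tick 6: [PARSE:P4(v=5,ok=F), VALIDATE:-, TRANSFORM:P3(v=0,ok=F), EMIT:P2(v=0,ok=F)] out:-; bubbles=1
Tick 7: [PARSE:P5(v=13,ok=F), VALIDATE:P4(v=5,ok=T), TRANSFORM:-, EMIT:P3(v=0,ok=F)] out:P2(v=0); bubbles=1
Tick 8: [PARSE:P6(v=15,ok=F), VALIDATE:P5(v=13,ok=F), TRANSFORM:P4(v=25,ok=T), EMIT:-] out:P3(v=0); bubbles=1
Tick 9: [PARSE:-, VALIDATE:P6(v=15,ok=F), TRANSFORM:P5(v=0,ok=F), EMIT:P4(v=25,ok=T)] out:-; bubbles=1
Tick 10: [PARSE:-, VALIDATE:-, TRANSFORM:P6(v=0,ok=F), EMIT:P5(v=0,ok=F)] out:P4(v=25); bubbles=2
Tick 11: [PARSE:-, VALIDATE:-, TRANSFORM:-, EMIT:P6(v=0,ok=F)] out:P5(v=0); bubbles=3
Tick 12: [PARSE:-, VALIDATE:-, TRANSFORM:-, EMIT:-] out:P6(v=0); bubbles=4
Total bubble-slots: 24

Answer: 24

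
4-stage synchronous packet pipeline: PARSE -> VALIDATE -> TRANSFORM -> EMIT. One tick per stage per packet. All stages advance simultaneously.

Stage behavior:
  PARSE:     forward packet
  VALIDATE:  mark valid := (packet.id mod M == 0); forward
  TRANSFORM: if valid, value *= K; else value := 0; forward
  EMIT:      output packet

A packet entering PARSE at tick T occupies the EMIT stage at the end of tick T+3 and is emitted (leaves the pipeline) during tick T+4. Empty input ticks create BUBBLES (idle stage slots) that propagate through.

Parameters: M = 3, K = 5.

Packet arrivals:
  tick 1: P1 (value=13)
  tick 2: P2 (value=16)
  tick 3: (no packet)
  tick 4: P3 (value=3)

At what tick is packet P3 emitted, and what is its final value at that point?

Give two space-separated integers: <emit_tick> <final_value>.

Answer: 8 15

Derivation:
Tick 1: [PARSE:P1(v=13,ok=F), VALIDATE:-, TRANSFORM:-, EMIT:-] out:-; in:P1
Tick 2: [PARSE:P2(v=16,ok=F), VALIDATE:P1(v=13,ok=F), TRANSFORM:-, EMIT:-] out:-; in:P2
Tick 3: [PARSE:-, VALIDATE:P2(v=16,ok=F), TRANSFORM:P1(v=0,ok=F), EMIT:-] out:-; in:-
Tick 4: [PARSE:P3(v=3,ok=F), VALIDATE:-, TRANSFORM:P2(v=0,ok=F), EMIT:P1(v=0,ok=F)] out:-; in:P3
Tick 5: [PARSE:-, VALIDATE:P3(v=3,ok=T), TRANSFORM:-, EMIT:P2(v=0,ok=F)] out:P1(v=0); in:-
Tick 6: [PARSE:-, VALIDATE:-, TRANSFORM:P3(v=15,ok=T), EMIT:-] out:P2(v=0); in:-
Tick 7: [PARSE:-, VALIDATE:-, TRANSFORM:-, EMIT:P3(v=15,ok=T)] out:-; in:-
Tick 8: [PARSE:-, VALIDATE:-, TRANSFORM:-, EMIT:-] out:P3(v=15); in:-
P3: arrives tick 4, valid=True (id=3, id%3=0), emit tick 8, final value 15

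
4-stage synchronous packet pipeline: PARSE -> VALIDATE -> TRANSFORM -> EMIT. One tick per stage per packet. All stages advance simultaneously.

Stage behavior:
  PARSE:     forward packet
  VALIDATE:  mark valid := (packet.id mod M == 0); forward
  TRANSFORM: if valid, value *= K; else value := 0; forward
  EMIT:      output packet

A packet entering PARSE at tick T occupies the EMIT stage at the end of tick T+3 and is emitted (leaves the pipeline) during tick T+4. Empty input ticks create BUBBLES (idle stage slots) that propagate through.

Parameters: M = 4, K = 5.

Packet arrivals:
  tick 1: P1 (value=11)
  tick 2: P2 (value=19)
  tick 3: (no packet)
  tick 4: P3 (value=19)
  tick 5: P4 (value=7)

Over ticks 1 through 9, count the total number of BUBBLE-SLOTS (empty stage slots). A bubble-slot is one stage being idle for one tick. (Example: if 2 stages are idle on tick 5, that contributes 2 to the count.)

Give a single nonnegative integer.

Answer: 20

Derivation:
Tick 1: [PARSE:P1(v=11,ok=F), VALIDATE:-, TRANSFORM:-, EMIT:-] out:-; bubbles=3
Tick 2: [PARSE:P2(v=19,ok=F), VALIDATE:P1(v=11,ok=F), TRANSFORM:-, EMIT:-] out:-; bubbles=2
Tick 3: [PARSE:-, VALIDATE:P2(v=19,ok=F), TRANSFORM:P1(v=0,ok=F), EMIT:-] out:-; bubbles=2
Tick 4: [PARSE:P3(v=19,ok=F), VALIDATE:-, TRANSFORM:P2(v=0,ok=F), EMIT:P1(v=0,ok=F)] out:-; bubbles=1
Tick 5: [PARSE:P4(v=7,ok=F), VALIDATE:P3(v=19,ok=F), TRANSFORM:-, EMIT:P2(v=0,ok=F)] out:P1(v=0); bubbles=1
Tick 6: [PARSE:-, VALIDATE:P4(v=7,ok=T), TRANSFORM:P3(v=0,ok=F), EMIT:-] out:P2(v=0); bubbles=2
Tick 7: [PARSE:-, VALIDATE:-, TRANSFORM:P4(v=35,ok=T), EMIT:P3(v=0,ok=F)] out:-; bubbles=2
Tick 8: [PARSE:-, VALIDATE:-, TRANSFORM:-, EMIT:P4(v=35,ok=T)] out:P3(v=0); bubbles=3
Tick 9: [PARSE:-, VALIDATE:-, TRANSFORM:-, EMIT:-] out:P4(v=35); bubbles=4
Total bubble-slots: 20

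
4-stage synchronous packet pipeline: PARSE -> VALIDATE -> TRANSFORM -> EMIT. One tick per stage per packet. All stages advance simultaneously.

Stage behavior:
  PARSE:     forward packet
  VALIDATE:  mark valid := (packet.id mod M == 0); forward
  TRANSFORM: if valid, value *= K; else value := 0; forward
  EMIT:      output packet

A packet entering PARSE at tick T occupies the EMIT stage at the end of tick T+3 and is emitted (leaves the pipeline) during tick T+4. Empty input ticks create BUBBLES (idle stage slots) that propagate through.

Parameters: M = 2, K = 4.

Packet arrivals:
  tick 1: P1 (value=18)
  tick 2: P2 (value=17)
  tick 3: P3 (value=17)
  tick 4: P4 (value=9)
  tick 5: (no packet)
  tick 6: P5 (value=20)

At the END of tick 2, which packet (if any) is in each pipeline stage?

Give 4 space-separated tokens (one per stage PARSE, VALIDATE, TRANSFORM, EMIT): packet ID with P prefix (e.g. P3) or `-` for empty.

Answer: P2 P1 - -

Derivation:
Tick 1: [PARSE:P1(v=18,ok=F), VALIDATE:-, TRANSFORM:-, EMIT:-] out:-; in:P1
Tick 2: [PARSE:P2(v=17,ok=F), VALIDATE:P1(v=18,ok=F), TRANSFORM:-, EMIT:-] out:-; in:P2
At end of tick 2: ['P2', 'P1', '-', '-']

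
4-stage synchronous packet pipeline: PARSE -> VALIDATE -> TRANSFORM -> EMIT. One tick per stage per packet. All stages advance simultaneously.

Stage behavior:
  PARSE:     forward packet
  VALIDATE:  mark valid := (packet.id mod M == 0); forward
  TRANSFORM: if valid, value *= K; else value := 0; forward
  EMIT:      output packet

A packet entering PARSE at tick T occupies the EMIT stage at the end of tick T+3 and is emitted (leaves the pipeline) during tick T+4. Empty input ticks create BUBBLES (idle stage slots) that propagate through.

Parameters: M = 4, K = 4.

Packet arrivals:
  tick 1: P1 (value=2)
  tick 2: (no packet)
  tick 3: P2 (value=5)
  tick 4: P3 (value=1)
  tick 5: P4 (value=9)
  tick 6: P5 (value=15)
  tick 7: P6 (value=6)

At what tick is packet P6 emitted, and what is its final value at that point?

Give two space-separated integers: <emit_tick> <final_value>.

Answer: 11 0

Derivation:
Tick 1: [PARSE:P1(v=2,ok=F), VALIDATE:-, TRANSFORM:-, EMIT:-] out:-; in:P1
Tick 2: [PARSE:-, VALIDATE:P1(v=2,ok=F), TRANSFORM:-, EMIT:-] out:-; in:-
Tick 3: [PARSE:P2(v=5,ok=F), VALIDATE:-, TRANSFORM:P1(v=0,ok=F), EMIT:-] out:-; in:P2
Tick 4: [PARSE:P3(v=1,ok=F), VALIDATE:P2(v=5,ok=F), TRANSFORM:-, EMIT:P1(v=0,ok=F)] out:-; in:P3
Tick 5: [PARSE:P4(v=9,ok=F), VALIDATE:P3(v=1,ok=F), TRANSFORM:P2(v=0,ok=F), EMIT:-] out:P1(v=0); in:P4
Tick 6: [PARSE:P5(v=15,ok=F), VALIDATE:P4(v=9,ok=T), TRANSFORM:P3(v=0,ok=F), EMIT:P2(v=0,ok=F)] out:-; in:P5
Tick 7: [PARSE:P6(v=6,ok=F), VALIDATE:P5(v=15,ok=F), TRANSFORM:P4(v=36,ok=T), EMIT:P3(v=0,ok=F)] out:P2(v=0); in:P6
Tick 8: [PARSE:-, VALIDATE:P6(v=6,ok=F), TRANSFORM:P5(v=0,ok=F), EMIT:P4(v=36,ok=T)] out:P3(v=0); in:-
Tick 9: [PARSE:-, VALIDATE:-, TRANSFORM:P6(v=0,ok=F), EMIT:P5(v=0,ok=F)] out:P4(v=36); in:-
Tick 10: [PARSE:-, VALIDATE:-, TRANSFORM:-, EMIT:P6(v=0,ok=F)] out:P5(v=0); in:-
Tick 11: [PARSE:-, VALIDATE:-, TRANSFORM:-, EMIT:-] out:P6(v=0); in:-
P6: arrives tick 7, valid=False (id=6, id%4=2), emit tick 11, final value 0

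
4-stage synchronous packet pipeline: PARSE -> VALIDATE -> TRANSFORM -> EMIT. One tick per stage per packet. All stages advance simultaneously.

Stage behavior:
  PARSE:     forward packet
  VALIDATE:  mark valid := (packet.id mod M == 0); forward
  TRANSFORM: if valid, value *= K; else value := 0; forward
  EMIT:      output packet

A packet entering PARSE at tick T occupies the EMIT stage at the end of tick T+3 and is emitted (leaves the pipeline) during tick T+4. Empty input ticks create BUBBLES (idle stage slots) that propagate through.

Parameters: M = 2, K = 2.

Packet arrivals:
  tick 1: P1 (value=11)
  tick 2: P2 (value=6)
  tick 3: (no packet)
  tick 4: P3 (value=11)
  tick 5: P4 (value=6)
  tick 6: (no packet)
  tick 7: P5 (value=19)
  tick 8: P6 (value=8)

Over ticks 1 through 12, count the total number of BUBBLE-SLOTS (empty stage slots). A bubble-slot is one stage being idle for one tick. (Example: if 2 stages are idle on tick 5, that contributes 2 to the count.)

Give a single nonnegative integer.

Tick 1: [PARSE:P1(v=11,ok=F), VALIDATE:-, TRANSFORM:-, EMIT:-] out:-; bubbles=3
Tick 2: [PARSE:P2(v=6,ok=F), VALIDATE:P1(v=11,ok=F), TRANSFORM:-, EMIT:-] out:-; bubbles=2
Tick 3: [PARSE:-, VALIDATE:P2(v=6,ok=T), TRANSFORM:P1(v=0,ok=F), EMIT:-] out:-; bubbles=2
Tick 4: [PARSE:P3(v=11,ok=F), VALIDATE:-, TRANSFORM:P2(v=12,ok=T), EMIT:P1(v=0,ok=F)] out:-; bubbles=1
Tick 5: [PARSE:P4(v=6,ok=F), VALIDATE:P3(v=11,ok=F), TRANSFORM:-, EMIT:P2(v=12,ok=T)] out:P1(v=0); bubbles=1
Tick 6: [PARSE:-, VALIDATE:P4(v=6,ok=T), TRANSFORM:P3(v=0,ok=F), EMIT:-] out:P2(v=12); bubbles=2
Tick 7: [PARSE:P5(v=19,ok=F), VALIDATE:-, TRANSFORM:P4(v=12,ok=T), EMIT:P3(v=0,ok=F)] out:-; bubbles=1
Tick 8: [PARSE:P6(v=8,ok=F), VALIDATE:P5(v=19,ok=F), TRANSFORM:-, EMIT:P4(v=12,ok=T)] out:P3(v=0); bubbles=1
Tick 9: [PARSE:-, VALIDATE:P6(v=8,ok=T), TRANSFORM:P5(v=0,ok=F), EMIT:-] out:P4(v=12); bubbles=2
Tick 10: [PARSE:-, VALIDATE:-, TRANSFORM:P6(v=16,ok=T), EMIT:P5(v=0,ok=F)] out:-; bubbles=2
Tick 11: [PARSE:-, VALIDATE:-, TRANSFORM:-, EMIT:P6(v=16,ok=T)] out:P5(v=0); bubbles=3
Tick 12: [PARSE:-, VALIDATE:-, TRANSFORM:-, EMIT:-] out:P6(v=16); bubbles=4
Total bubble-slots: 24

Answer: 24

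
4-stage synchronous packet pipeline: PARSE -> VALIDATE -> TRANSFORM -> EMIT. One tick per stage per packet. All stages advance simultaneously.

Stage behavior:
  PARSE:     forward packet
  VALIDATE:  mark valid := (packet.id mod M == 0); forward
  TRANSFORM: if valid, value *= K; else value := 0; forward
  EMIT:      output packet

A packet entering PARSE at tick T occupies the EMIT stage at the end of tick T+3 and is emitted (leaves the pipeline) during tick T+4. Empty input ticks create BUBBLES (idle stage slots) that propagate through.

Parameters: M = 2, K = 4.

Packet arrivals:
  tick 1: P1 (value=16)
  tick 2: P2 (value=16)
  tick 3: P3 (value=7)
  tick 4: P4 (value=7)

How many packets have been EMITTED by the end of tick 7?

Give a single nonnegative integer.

Tick 1: [PARSE:P1(v=16,ok=F), VALIDATE:-, TRANSFORM:-, EMIT:-] out:-; in:P1
Tick 2: [PARSE:P2(v=16,ok=F), VALIDATE:P1(v=16,ok=F), TRANSFORM:-, EMIT:-] out:-; in:P2
Tick 3: [PARSE:P3(v=7,ok=F), VALIDATE:P2(v=16,ok=T), TRANSFORM:P1(v=0,ok=F), EMIT:-] out:-; in:P3
Tick 4: [PARSE:P4(v=7,ok=F), VALIDATE:P3(v=7,ok=F), TRANSFORM:P2(v=64,ok=T), EMIT:P1(v=0,ok=F)] out:-; in:P4
Tick 5: [PARSE:-, VALIDATE:P4(v=7,ok=T), TRANSFORM:P3(v=0,ok=F), EMIT:P2(v=64,ok=T)] out:P1(v=0); in:-
Tick 6: [PARSE:-, VALIDATE:-, TRANSFORM:P4(v=28,ok=T), EMIT:P3(v=0,ok=F)] out:P2(v=64); in:-
Tick 7: [PARSE:-, VALIDATE:-, TRANSFORM:-, EMIT:P4(v=28,ok=T)] out:P3(v=0); in:-
Emitted by tick 7: ['P1', 'P2', 'P3']

Answer: 3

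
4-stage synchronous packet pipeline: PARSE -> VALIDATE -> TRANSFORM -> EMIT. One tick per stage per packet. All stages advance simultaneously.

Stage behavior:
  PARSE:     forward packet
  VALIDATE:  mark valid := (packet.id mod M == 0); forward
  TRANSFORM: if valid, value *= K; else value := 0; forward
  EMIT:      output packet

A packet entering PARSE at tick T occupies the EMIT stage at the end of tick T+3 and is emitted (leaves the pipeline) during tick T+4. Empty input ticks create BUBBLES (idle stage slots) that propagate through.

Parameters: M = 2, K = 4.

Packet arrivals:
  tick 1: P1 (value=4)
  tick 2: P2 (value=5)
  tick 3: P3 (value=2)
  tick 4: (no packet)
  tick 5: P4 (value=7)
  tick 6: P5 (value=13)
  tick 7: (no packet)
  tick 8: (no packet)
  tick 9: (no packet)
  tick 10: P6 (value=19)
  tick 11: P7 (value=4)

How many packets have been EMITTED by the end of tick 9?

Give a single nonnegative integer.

Answer: 4

Derivation:
Tick 1: [PARSE:P1(v=4,ok=F), VALIDATE:-, TRANSFORM:-, EMIT:-] out:-; in:P1
Tick 2: [PARSE:P2(v=5,ok=F), VALIDATE:P1(v=4,ok=F), TRANSFORM:-, EMIT:-] out:-; in:P2
Tick 3: [PARSE:P3(v=2,ok=F), VALIDATE:P2(v=5,ok=T), TRANSFORM:P1(v=0,ok=F), EMIT:-] out:-; in:P3
Tick 4: [PARSE:-, VALIDATE:P3(v=2,ok=F), TRANSFORM:P2(v=20,ok=T), EMIT:P1(v=0,ok=F)] out:-; in:-
Tick 5: [PARSE:P4(v=7,ok=F), VALIDATE:-, TRANSFORM:P3(v=0,ok=F), EMIT:P2(v=20,ok=T)] out:P1(v=0); in:P4
Tick 6: [PARSE:P5(v=13,ok=F), VALIDATE:P4(v=7,ok=T), TRANSFORM:-, EMIT:P3(v=0,ok=F)] out:P2(v=20); in:P5
Tick 7: [PARSE:-, VALIDATE:P5(v=13,ok=F), TRANSFORM:P4(v=28,ok=T), EMIT:-] out:P3(v=0); in:-
Tick 8: [PARSE:-, VALIDATE:-, TRANSFORM:P5(v=0,ok=F), EMIT:P4(v=28,ok=T)] out:-; in:-
Tick 9: [PARSE:-, VALIDATE:-, TRANSFORM:-, EMIT:P5(v=0,ok=F)] out:P4(v=28); in:-
Emitted by tick 9: ['P1', 'P2', 'P3', 'P4']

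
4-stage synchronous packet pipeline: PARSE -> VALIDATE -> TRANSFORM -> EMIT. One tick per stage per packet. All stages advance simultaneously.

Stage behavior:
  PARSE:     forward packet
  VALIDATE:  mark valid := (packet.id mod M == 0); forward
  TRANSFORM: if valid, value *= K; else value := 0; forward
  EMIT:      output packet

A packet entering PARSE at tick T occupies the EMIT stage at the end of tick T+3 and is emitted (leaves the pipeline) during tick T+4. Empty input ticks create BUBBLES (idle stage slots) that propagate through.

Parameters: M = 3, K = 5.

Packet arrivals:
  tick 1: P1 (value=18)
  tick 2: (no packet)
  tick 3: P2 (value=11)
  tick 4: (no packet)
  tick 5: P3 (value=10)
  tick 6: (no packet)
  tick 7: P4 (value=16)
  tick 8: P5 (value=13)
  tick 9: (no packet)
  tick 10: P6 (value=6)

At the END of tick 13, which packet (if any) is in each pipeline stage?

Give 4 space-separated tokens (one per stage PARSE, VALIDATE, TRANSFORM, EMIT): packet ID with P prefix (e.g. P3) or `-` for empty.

Answer: - - - P6

Derivation:
Tick 1: [PARSE:P1(v=18,ok=F), VALIDATE:-, TRANSFORM:-, EMIT:-] out:-; in:P1
Tick 2: [PARSE:-, VALIDATE:P1(v=18,ok=F), TRANSFORM:-, EMIT:-] out:-; in:-
Tick 3: [PARSE:P2(v=11,ok=F), VALIDATE:-, TRANSFORM:P1(v=0,ok=F), EMIT:-] out:-; in:P2
Tick 4: [PARSE:-, VALIDATE:P2(v=11,ok=F), TRANSFORM:-, EMIT:P1(v=0,ok=F)] out:-; in:-
Tick 5: [PARSE:P3(v=10,ok=F), VALIDATE:-, TRANSFORM:P2(v=0,ok=F), EMIT:-] out:P1(v=0); in:P3
Tick 6: [PARSE:-, VALIDATE:P3(v=10,ok=T), TRANSFORM:-, EMIT:P2(v=0,ok=F)] out:-; in:-
Tick 7: [PARSE:P4(v=16,ok=F), VALIDATE:-, TRANSFORM:P3(v=50,ok=T), EMIT:-] out:P2(v=0); in:P4
Tick 8: [PARSE:P5(v=13,ok=F), VALIDATE:P4(v=16,ok=F), TRANSFORM:-, EMIT:P3(v=50,ok=T)] out:-; in:P5
Tick 9: [PARSE:-, VALIDATE:P5(v=13,ok=F), TRANSFORM:P4(v=0,ok=F), EMIT:-] out:P3(v=50); in:-
Tick 10: [PARSE:P6(v=6,ok=F), VALIDATE:-, TRANSFORM:P5(v=0,ok=F), EMIT:P4(v=0,ok=F)] out:-; in:P6
Tick 11: [PARSE:-, VALIDATE:P6(v=6,ok=T), TRANSFORM:-, EMIT:P5(v=0,ok=F)] out:P4(v=0); in:-
Tick 12: [PARSE:-, VALIDATE:-, TRANSFORM:P6(v=30,ok=T), EMIT:-] out:P5(v=0); in:-
Tick 13: [PARSE:-, VALIDATE:-, TRANSFORM:-, EMIT:P6(v=30,ok=T)] out:-; in:-
At end of tick 13: ['-', '-', '-', 'P6']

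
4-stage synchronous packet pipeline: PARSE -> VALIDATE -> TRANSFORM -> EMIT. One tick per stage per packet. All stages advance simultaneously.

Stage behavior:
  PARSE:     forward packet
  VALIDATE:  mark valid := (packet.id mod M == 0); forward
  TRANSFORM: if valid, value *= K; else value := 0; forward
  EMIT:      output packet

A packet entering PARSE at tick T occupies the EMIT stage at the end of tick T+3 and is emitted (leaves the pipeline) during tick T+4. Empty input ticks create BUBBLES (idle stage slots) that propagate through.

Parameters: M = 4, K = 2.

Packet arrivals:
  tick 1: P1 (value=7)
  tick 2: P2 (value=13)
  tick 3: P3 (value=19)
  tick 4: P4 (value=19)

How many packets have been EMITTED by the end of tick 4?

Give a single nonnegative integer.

Answer: 0

Derivation:
Tick 1: [PARSE:P1(v=7,ok=F), VALIDATE:-, TRANSFORM:-, EMIT:-] out:-; in:P1
Tick 2: [PARSE:P2(v=13,ok=F), VALIDATE:P1(v=7,ok=F), TRANSFORM:-, EMIT:-] out:-; in:P2
Tick 3: [PARSE:P3(v=19,ok=F), VALIDATE:P2(v=13,ok=F), TRANSFORM:P1(v=0,ok=F), EMIT:-] out:-; in:P3
Tick 4: [PARSE:P4(v=19,ok=F), VALIDATE:P3(v=19,ok=F), TRANSFORM:P2(v=0,ok=F), EMIT:P1(v=0,ok=F)] out:-; in:P4
Emitted by tick 4: []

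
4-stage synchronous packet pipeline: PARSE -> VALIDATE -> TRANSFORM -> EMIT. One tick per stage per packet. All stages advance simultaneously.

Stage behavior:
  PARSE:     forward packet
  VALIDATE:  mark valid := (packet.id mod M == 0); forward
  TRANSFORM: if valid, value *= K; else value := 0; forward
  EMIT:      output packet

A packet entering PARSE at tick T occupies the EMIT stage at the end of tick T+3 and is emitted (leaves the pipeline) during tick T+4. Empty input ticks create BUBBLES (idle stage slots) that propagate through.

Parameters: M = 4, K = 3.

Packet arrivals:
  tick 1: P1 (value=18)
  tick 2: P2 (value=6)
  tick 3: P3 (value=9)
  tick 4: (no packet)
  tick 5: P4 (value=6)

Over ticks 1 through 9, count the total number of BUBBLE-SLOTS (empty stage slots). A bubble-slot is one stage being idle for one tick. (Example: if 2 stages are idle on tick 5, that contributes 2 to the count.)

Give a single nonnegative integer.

Answer: 20

Derivation:
Tick 1: [PARSE:P1(v=18,ok=F), VALIDATE:-, TRANSFORM:-, EMIT:-] out:-; bubbles=3
Tick 2: [PARSE:P2(v=6,ok=F), VALIDATE:P1(v=18,ok=F), TRANSFORM:-, EMIT:-] out:-; bubbles=2
Tick 3: [PARSE:P3(v=9,ok=F), VALIDATE:P2(v=6,ok=F), TRANSFORM:P1(v=0,ok=F), EMIT:-] out:-; bubbles=1
Tick 4: [PARSE:-, VALIDATE:P3(v=9,ok=F), TRANSFORM:P2(v=0,ok=F), EMIT:P1(v=0,ok=F)] out:-; bubbles=1
Tick 5: [PARSE:P4(v=6,ok=F), VALIDATE:-, TRANSFORM:P3(v=0,ok=F), EMIT:P2(v=0,ok=F)] out:P1(v=0); bubbles=1
Tick 6: [PARSE:-, VALIDATE:P4(v=6,ok=T), TRANSFORM:-, EMIT:P3(v=0,ok=F)] out:P2(v=0); bubbles=2
Tick 7: [PARSE:-, VALIDATE:-, TRANSFORM:P4(v=18,ok=T), EMIT:-] out:P3(v=0); bubbles=3
Tick 8: [PARSE:-, VALIDATE:-, TRANSFORM:-, EMIT:P4(v=18,ok=T)] out:-; bubbles=3
Tick 9: [PARSE:-, VALIDATE:-, TRANSFORM:-, EMIT:-] out:P4(v=18); bubbles=4
Total bubble-slots: 20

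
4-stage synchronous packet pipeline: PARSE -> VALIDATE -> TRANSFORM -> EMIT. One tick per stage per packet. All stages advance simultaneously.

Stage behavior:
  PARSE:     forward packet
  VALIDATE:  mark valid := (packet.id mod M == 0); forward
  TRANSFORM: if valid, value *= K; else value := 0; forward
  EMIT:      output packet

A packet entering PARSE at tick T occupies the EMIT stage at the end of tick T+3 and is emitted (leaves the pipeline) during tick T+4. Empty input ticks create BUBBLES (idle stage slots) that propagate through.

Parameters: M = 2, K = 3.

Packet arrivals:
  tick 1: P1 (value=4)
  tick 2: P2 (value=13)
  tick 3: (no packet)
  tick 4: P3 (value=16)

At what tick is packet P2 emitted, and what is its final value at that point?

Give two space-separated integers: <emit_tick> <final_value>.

Answer: 6 39

Derivation:
Tick 1: [PARSE:P1(v=4,ok=F), VALIDATE:-, TRANSFORM:-, EMIT:-] out:-; in:P1
Tick 2: [PARSE:P2(v=13,ok=F), VALIDATE:P1(v=4,ok=F), TRANSFORM:-, EMIT:-] out:-; in:P2
Tick 3: [PARSE:-, VALIDATE:P2(v=13,ok=T), TRANSFORM:P1(v=0,ok=F), EMIT:-] out:-; in:-
Tick 4: [PARSE:P3(v=16,ok=F), VALIDATE:-, TRANSFORM:P2(v=39,ok=T), EMIT:P1(v=0,ok=F)] out:-; in:P3
Tick 5: [PARSE:-, VALIDATE:P3(v=16,ok=F), TRANSFORM:-, EMIT:P2(v=39,ok=T)] out:P1(v=0); in:-
Tick 6: [PARSE:-, VALIDATE:-, TRANSFORM:P3(v=0,ok=F), EMIT:-] out:P2(v=39); in:-
Tick 7: [PARSE:-, VALIDATE:-, TRANSFORM:-, EMIT:P3(v=0,ok=F)] out:-; in:-
Tick 8: [PARSE:-, VALIDATE:-, TRANSFORM:-, EMIT:-] out:P3(v=0); in:-
P2: arrives tick 2, valid=True (id=2, id%2=0), emit tick 6, final value 39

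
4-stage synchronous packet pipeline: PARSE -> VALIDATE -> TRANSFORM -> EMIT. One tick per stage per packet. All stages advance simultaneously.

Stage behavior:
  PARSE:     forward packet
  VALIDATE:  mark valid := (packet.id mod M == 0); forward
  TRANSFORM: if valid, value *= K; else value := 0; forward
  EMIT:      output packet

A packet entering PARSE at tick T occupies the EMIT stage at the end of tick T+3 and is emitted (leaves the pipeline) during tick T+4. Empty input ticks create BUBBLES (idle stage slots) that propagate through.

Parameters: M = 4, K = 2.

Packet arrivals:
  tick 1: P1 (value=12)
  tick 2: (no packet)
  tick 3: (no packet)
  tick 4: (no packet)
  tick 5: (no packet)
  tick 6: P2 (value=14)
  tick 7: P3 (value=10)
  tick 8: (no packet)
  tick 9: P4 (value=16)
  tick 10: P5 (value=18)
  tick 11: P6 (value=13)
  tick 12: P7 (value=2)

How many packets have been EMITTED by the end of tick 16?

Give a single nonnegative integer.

Answer: 7

Derivation:
Tick 1: [PARSE:P1(v=12,ok=F), VALIDATE:-, TRANSFORM:-, EMIT:-] out:-; in:P1
Tick 2: [PARSE:-, VALIDATE:P1(v=12,ok=F), TRANSFORM:-, EMIT:-] out:-; in:-
Tick 3: [PARSE:-, VALIDATE:-, TRANSFORM:P1(v=0,ok=F), EMIT:-] out:-; in:-
Tick 4: [PARSE:-, VALIDATE:-, TRANSFORM:-, EMIT:P1(v=0,ok=F)] out:-; in:-
Tick 5: [PARSE:-, VALIDATE:-, TRANSFORM:-, EMIT:-] out:P1(v=0); in:-
Tick 6: [PARSE:P2(v=14,ok=F), VALIDATE:-, TRANSFORM:-, EMIT:-] out:-; in:P2
Tick 7: [PARSE:P3(v=10,ok=F), VALIDATE:P2(v=14,ok=F), TRANSFORM:-, EMIT:-] out:-; in:P3
Tick 8: [PARSE:-, VALIDATE:P3(v=10,ok=F), TRANSFORM:P2(v=0,ok=F), EMIT:-] out:-; in:-
Tick 9: [PARSE:P4(v=16,ok=F), VALIDATE:-, TRANSFORM:P3(v=0,ok=F), EMIT:P2(v=0,ok=F)] out:-; in:P4
Tick 10: [PARSE:P5(v=18,ok=F), VALIDATE:P4(v=16,ok=T), TRANSFORM:-, EMIT:P3(v=0,ok=F)] out:P2(v=0); in:P5
Tick 11: [PARSE:P6(v=13,ok=F), VALIDATE:P5(v=18,ok=F), TRANSFORM:P4(v=32,ok=T), EMIT:-] out:P3(v=0); in:P6
Tick 12: [PARSE:P7(v=2,ok=F), VALIDATE:P6(v=13,ok=F), TRANSFORM:P5(v=0,ok=F), EMIT:P4(v=32,ok=T)] out:-; in:P7
Tick 13: [PARSE:-, VALIDATE:P7(v=2,ok=F), TRANSFORM:P6(v=0,ok=F), EMIT:P5(v=0,ok=F)] out:P4(v=32); in:-
Tick 14: [PARSE:-, VALIDATE:-, TRANSFORM:P7(v=0,ok=F), EMIT:P6(v=0,ok=F)] out:P5(v=0); in:-
Tick 15: [PARSE:-, VALIDATE:-, TRANSFORM:-, EMIT:P7(v=0,ok=F)] out:P6(v=0); in:-
Tick 16: [PARSE:-, VALIDATE:-, TRANSFORM:-, EMIT:-] out:P7(v=0); in:-
Emitted by tick 16: ['P1', 'P2', 'P3', 'P4', 'P5', 'P6', 'P7']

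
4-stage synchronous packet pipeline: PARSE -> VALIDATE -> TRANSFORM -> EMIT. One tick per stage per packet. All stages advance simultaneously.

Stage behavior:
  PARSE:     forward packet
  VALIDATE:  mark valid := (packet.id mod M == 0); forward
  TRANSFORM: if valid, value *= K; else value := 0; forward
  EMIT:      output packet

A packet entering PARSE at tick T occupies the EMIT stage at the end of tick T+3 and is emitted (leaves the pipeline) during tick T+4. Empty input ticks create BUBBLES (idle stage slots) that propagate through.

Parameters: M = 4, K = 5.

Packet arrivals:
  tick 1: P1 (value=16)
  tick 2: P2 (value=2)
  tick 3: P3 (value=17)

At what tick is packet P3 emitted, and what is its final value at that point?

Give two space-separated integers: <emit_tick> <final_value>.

Tick 1: [PARSE:P1(v=16,ok=F), VALIDATE:-, TRANSFORM:-, EMIT:-] out:-; in:P1
Tick 2: [PARSE:P2(v=2,ok=F), VALIDATE:P1(v=16,ok=F), TRANSFORM:-, EMIT:-] out:-; in:P2
Tick 3: [PARSE:P3(v=17,ok=F), VALIDATE:P2(v=2,ok=F), TRANSFORM:P1(v=0,ok=F), EMIT:-] out:-; in:P3
Tick 4: [PARSE:-, VALIDATE:P3(v=17,ok=F), TRANSFORM:P2(v=0,ok=F), EMIT:P1(v=0,ok=F)] out:-; in:-
Tick 5: [PARSE:-, VALIDATE:-, TRANSFORM:P3(v=0,ok=F), EMIT:P2(v=0,ok=F)] out:P1(v=0); in:-
Tick 6: [PARSE:-, VALIDATE:-, TRANSFORM:-, EMIT:P3(v=0,ok=F)] out:P2(v=0); in:-
Tick 7: [PARSE:-, VALIDATE:-, TRANSFORM:-, EMIT:-] out:P3(v=0); in:-
P3: arrives tick 3, valid=False (id=3, id%4=3), emit tick 7, final value 0

Answer: 7 0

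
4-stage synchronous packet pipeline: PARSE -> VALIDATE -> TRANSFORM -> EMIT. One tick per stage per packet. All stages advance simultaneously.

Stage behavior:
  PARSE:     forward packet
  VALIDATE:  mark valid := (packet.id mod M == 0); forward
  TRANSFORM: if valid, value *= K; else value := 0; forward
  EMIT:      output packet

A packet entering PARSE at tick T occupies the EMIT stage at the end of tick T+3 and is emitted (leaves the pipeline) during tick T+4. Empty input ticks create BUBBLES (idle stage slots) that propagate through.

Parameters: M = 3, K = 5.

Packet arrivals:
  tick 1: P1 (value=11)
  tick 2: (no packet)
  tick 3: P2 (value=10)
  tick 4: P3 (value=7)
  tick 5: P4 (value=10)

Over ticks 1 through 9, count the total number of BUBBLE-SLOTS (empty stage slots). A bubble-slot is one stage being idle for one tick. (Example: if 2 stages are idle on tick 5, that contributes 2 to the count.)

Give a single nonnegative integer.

Answer: 20

Derivation:
Tick 1: [PARSE:P1(v=11,ok=F), VALIDATE:-, TRANSFORM:-, EMIT:-] out:-; bubbles=3
Tick 2: [PARSE:-, VALIDATE:P1(v=11,ok=F), TRANSFORM:-, EMIT:-] out:-; bubbles=3
Tick 3: [PARSE:P2(v=10,ok=F), VALIDATE:-, TRANSFORM:P1(v=0,ok=F), EMIT:-] out:-; bubbles=2
Tick 4: [PARSE:P3(v=7,ok=F), VALIDATE:P2(v=10,ok=F), TRANSFORM:-, EMIT:P1(v=0,ok=F)] out:-; bubbles=1
Tick 5: [PARSE:P4(v=10,ok=F), VALIDATE:P3(v=7,ok=T), TRANSFORM:P2(v=0,ok=F), EMIT:-] out:P1(v=0); bubbles=1
Tick 6: [PARSE:-, VALIDATE:P4(v=10,ok=F), TRANSFORM:P3(v=35,ok=T), EMIT:P2(v=0,ok=F)] out:-; bubbles=1
Tick 7: [PARSE:-, VALIDATE:-, TRANSFORM:P4(v=0,ok=F), EMIT:P3(v=35,ok=T)] out:P2(v=0); bubbles=2
Tick 8: [PARSE:-, VALIDATE:-, TRANSFORM:-, EMIT:P4(v=0,ok=F)] out:P3(v=35); bubbles=3
Tick 9: [PARSE:-, VALIDATE:-, TRANSFORM:-, EMIT:-] out:P4(v=0); bubbles=4
Total bubble-slots: 20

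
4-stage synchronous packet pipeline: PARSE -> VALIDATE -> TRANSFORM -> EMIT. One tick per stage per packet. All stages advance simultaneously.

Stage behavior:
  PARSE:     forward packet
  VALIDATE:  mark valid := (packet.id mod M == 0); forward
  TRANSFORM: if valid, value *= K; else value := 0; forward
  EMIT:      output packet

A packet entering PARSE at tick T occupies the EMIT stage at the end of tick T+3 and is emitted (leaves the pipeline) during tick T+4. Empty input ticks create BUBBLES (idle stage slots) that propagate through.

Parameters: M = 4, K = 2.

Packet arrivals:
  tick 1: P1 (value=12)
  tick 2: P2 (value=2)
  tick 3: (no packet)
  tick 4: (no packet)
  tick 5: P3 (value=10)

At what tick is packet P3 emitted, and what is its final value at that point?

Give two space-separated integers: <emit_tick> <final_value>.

Answer: 9 0

Derivation:
Tick 1: [PARSE:P1(v=12,ok=F), VALIDATE:-, TRANSFORM:-, EMIT:-] out:-; in:P1
Tick 2: [PARSE:P2(v=2,ok=F), VALIDATE:P1(v=12,ok=F), TRANSFORM:-, EMIT:-] out:-; in:P2
Tick 3: [PARSE:-, VALIDATE:P2(v=2,ok=F), TRANSFORM:P1(v=0,ok=F), EMIT:-] out:-; in:-
Tick 4: [PARSE:-, VALIDATE:-, TRANSFORM:P2(v=0,ok=F), EMIT:P1(v=0,ok=F)] out:-; in:-
Tick 5: [PARSE:P3(v=10,ok=F), VALIDATE:-, TRANSFORM:-, EMIT:P2(v=0,ok=F)] out:P1(v=0); in:P3
Tick 6: [PARSE:-, VALIDATE:P3(v=10,ok=F), TRANSFORM:-, EMIT:-] out:P2(v=0); in:-
Tick 7: [PARSE:-, VALIDATE:-, TRANSFORM:P3(v=0,ok=F), EMIT:-] out:-; in:-
Tick 8: [PARSE:-, VALIDATE:-, TRANSFORM:-, EMIT:P3(v=0,ok=F)] out:-; in:-
Tick 9: [PARSE:-, VALIDATE:-, TRANSFORM:-, EMIT:-] out:P3(v=0); in:-
P3: arrives tick 5, valid=False (id=3, id%4=3), emit tick 9, final value 0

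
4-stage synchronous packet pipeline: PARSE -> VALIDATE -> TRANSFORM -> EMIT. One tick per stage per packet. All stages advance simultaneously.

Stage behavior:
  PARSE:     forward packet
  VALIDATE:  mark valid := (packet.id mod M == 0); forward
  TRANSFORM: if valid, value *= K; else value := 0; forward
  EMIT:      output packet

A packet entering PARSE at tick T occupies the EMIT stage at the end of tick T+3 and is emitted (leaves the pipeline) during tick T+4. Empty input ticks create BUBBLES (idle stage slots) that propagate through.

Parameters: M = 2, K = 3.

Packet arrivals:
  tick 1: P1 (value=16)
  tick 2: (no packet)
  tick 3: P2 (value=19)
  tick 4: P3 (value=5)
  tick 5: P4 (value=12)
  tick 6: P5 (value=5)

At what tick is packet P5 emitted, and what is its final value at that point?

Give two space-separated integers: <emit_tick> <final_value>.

Answer: 10 0

Derivation:
Tick 1: [PARSE:P1(v=16,ok=F), VALIDATE:-, TRANSFORM:-, EMIT:-] out:-; in:P1
Tick 2: [PARSE:-, VALIDATE:P1(v=16,ok=F), TRANSFORM:-, EMIT:-] out:-; in:-
Tick 3: [PARSE:P2(v=19,ok=F), VALIDATE:-, TRANSFORM:P1(v=0,ok=F), EMIT:-] out:-; in:P2
Tick 4: [PARSE:P3(v=5,ok=F), VALIDATE:P2(v=19,ok=T), TRANSFORM:-, EMIT:P1(v=0,ok=F)] out:-; in:P3
Tick 5: [PARSE:P4(v=12,ok=F), VALIDATE:P3(v=5,ok=F), TRANSFORM:P2(v=57,ok=T), EMIT:-] out:P1(v=0); in:P4
Tick 6: [PARSE:P5(v=5,ok=F), VALIDATE:P4(v=12,ok=T), TRANSFORM:P3(v=0,ok=F), EMIT:P2(v=57,ok=T)] out:-; in:P5
Tick 7: [PARSE:-, VALIDATE:P5(v=5,ok=F), TRANSFORM:P4(v=36,ok=T), EMIT:P3(v=0,ok=F)] out:P2(v=57); in:-
Tick 8: [PARSE:-, VALIDATE:-, TRANSFORM:P5(v=0,ok=F), EMIT:P4(v=36,ok=T)] out:P3(v=0); in:-
Tick 9: [PARSE:-, VALIDATE:-, TRANSFORM:-, EMIT:P5(v=0,ok=F)] out:P4(v=36); in:-
Tick 10: [PARSE:-, VALIDATE:-, TRANSFORM:-, EMIT:-] out:P5(v=0); in:-
P5: arrives tick 6, valid=False (id=5, id%2=1), emit tick 10, final value 0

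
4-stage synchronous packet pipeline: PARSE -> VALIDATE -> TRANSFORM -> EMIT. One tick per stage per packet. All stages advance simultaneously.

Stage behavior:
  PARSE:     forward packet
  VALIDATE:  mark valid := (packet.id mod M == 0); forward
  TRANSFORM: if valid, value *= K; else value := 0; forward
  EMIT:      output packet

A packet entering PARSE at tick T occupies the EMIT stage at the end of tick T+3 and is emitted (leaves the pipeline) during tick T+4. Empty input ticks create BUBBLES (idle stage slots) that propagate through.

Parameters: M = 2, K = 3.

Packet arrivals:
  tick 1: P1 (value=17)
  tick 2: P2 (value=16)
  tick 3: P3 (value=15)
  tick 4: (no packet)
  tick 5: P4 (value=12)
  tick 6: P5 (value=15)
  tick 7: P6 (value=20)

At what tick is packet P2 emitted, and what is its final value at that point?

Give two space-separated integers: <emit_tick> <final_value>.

Tick 1: [PARSE:P1(v=17,ok=F), VALIDATE:-, TRANSFORM:-, EMIT:-] out:-; in:P1
Tick 2: [PARSE:P2(v=16,ok=F), VALIDATE:P1(v=17,ok=F), TRANSFORM:-, EMIT:-] out:-; in:P2
Tick 3: [PARSE:P3(v=15,ok=F), VALIDATE:P2(v=16,ok=T), TRANSFORM:P1(v=0,ok=F), EMIT:-] out:-; in:P3
Tick 4: [PARSE:-, VALIDATE:P3(v=15,ok=F), TRANSFORM:P2(v=48,ok=T), EMIT:P1(v=0,ok=F)] out:-; in:-
Tick 5: [PARSE:P4(v=12,ok=F), VALIDATE:-, TRANSFORM:P3(v=0,ok=F), EMIT:P2(v=48,ok=T)] out:P1(v=0); in:P4
Tick 6: [PARSE:P5(v=15,ok=F), VALIDATE:P4(v=12,ok=T), TRANSFORM:-, EMIT:P3(v=0,ok=F)] out:P2(v=48); in:P5
Tick 7: [PARSE:P6(v=20,ok=F), VALIDATE:P5(v=15,ok=F), TRANSFORM:P4(v=36,ok=T), EMIT:-] out:P3(v=0); in:P6
Tick 8: [PARSE:-, VALIDATE:P6(v=20,ok=T), TRANSFORM:P5(v=0,ok=F), EMIT:P4(v=36,ok=T)] out:-; in:-
Tick 9: [PARSE:-, VALIDATE:-, TRANSFORM:P6(v=60,ok=T), EMIT:P5(v=0,ok=F)] out:P4(v=36); in:-
Tick 10: [PARSE:-, VALIDATE:-, TRANSFORM:-, EMIT:P6(v=60,ok=T)] out:P5(v=0); in:-
Tick 11: [PARSE:-, VALIDATE:-, TRANSFORM:-, EMIT:-] out:P6(v=60); in:-
P2: arrives tick 2, valid=True (id=2, id%2=0), emit tick 6, final value 48

Answer: 6 48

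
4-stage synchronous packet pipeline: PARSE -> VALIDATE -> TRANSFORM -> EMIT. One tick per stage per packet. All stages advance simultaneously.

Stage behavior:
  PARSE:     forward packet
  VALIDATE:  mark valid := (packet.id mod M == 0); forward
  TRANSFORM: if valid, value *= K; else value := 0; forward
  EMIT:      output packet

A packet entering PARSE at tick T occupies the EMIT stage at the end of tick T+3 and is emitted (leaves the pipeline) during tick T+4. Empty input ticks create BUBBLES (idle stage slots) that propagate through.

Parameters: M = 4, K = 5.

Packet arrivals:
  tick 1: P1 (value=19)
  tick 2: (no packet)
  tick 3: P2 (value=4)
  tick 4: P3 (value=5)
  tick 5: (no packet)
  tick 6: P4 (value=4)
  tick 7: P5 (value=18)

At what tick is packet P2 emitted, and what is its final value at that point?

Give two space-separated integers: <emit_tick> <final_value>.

Answer: 7 0

Derivation:
Tick 1: [PARSE:P1(v=19,ok=F), VALIDATE:-, TRANSFORM:-, EMIT:-] out:-; in:P1
Tick 2: [PARSE:-, VALIDATE:P1(v=19,ok=F), TRANSFORM:-, EMIT:-] out:-; in:-
Tick 3: [PARSE:P2(v=4,ok=F), VALIDATE:-, TRANSFORM:P1(v=0,ok=F), EMIT:-] out:-; in:P2
Tick 4: [PARSE:P3(v=5,ok=F), VALIDATE:P2(v=4,ok=F), TRANSFORM:-, EMIT:P1(v=0,ok=F)] out:-; in:P3
Tick 5: [PARSE:-, VALIDATE:P3(v=5,ok=F), TRANSFORM:P2(v=0,ok=F), EMIT:-] out:P1(v=0); in:-
Tick 6: [PARSE:P4(v=4,ok=F), VALIDATE:-, TRANSFORM:P3(v=0,ok=F), EMIT:P2(v=0,ok=F)] out:-; in:P4
Tick 7: [PARSE:P5(v=18,ok=F), VALIDATE:P4(v=4,ok=T), TRANSFORM:-, EMIT:P3(v=0,ok=F)] out:P2(v=0); in:P5
Tick 8: [PARSE:-, VALIDATE:P5(v=18,ok=F), TRANSFORM:P4(v=20,ok=T), EMIT:-] out:P3(v=0); in:-
Tick 9: [PARSE:-, VALIDATE:-, TRANSFORM:P5(v=0,ok=F), EMIT:P4(v=20,ok=T)] out:-; in:-
Tick 10: [PARSE:-, VALIDATE:-, TRANSFORM:-, EMIT:P5(v=0,ok=F)] out:P4(v=20); in:-
Tick 11: [PARSE:-, VALIDATE:-, TRANSFORM:-, EMIT:-] out:P5(v=0); in:-
P2: arrives tick 3, valid=False (id=2, id%4=2), emit tick 7, final value 0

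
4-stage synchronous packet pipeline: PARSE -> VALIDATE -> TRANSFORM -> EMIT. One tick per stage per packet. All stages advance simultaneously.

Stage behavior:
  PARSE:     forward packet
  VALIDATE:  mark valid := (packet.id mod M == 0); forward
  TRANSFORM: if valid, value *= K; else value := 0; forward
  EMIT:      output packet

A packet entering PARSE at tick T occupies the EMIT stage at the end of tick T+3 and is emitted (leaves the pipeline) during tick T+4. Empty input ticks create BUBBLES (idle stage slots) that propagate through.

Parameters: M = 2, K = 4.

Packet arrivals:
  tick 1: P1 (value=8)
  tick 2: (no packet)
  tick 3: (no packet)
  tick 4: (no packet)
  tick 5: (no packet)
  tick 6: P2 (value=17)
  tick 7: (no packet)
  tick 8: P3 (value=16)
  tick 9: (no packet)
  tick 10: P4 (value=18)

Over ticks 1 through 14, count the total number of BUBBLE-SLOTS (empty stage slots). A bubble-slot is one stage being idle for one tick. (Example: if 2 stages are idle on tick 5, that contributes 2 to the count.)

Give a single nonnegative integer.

Tick 1: [PARSE:P1(v=8,ok=F), VALIDATE:-, TRANSFORM:-, EMIT:-] out:-; bubbles=3
Tick 2: [PARSE:-, VALIDATE:P1(v=8,ok=F), TRANSFORM:-, EMIT:-] out:-; bubbles=3
Tick 3: [PARSE:-, VALIDATE:-, TRANSFORM:P1(v=0,ok=F), EMIT:-] out:-; bubbles=3
Tick 4: [PARSE:-, VALIDATE:-, TRANSFORM:-, EMIT:P1(v=0,ok=F)] out:-; bubbles=3
Tick 5: [PARSE:-, VALIDATE:-, TRANSFORM:-, EMIT:-] out:P1(v=0); bubbles=4
Tick 6: [PARSE:P2(v=17,ok=F), VALIDATE:-, TRANSFORM:-, EMIT:-] out:-; bubbles=3
Tick 7: [PARSE:-, VALIDATE:P2(v=17,ok=T), TRANSFORM:-, EMIT:-] out:-; bubbles=3
Tick 8: [PARSE:P3(v=16,ok=F), VALIDATE:-, TRANSFORM:P2(v=68,ok=T), EMIT:-] out:-; bubbles=2
Tick 9: [PARSE:-, VALIDATE:P3(v=16,ok=F), TRANSFORM:-, EMIT:P2(v=68,ok=T)] out:-; bubbles=2
Tick 10: [PARSE:P4(v=18,ok=F), VALIDATE:-, TRANSFORM:P3(v=0,ok=F), EMIT:-] out:P2(v=68); bubbles=2
Tick 11: [PARSE:-, VALIDATE:P4(v=18,ok=T), TRANSFORM:-, EMIT:P3(v=0,ok=F)] out:-; bubbles=2
Tick 12: [PARSE:-, VALIDATE:-, TRANSFORM:P4(v=72,ok=T), EMIT:-] out:P3(v=0); bubbles=3
Tick 13: [PARSE:-, VALIDATE:-, TRANSFORM:-, EMIT:P4(v=72,ok=T)] out:-; bubbles=3
Tick 14: [PARSE:-, VALIDATE:-, TRANSFORM:-, EMIT:-] out:P4(v=72); bubbles=4
Total bubble-slots: 40

Answer: 40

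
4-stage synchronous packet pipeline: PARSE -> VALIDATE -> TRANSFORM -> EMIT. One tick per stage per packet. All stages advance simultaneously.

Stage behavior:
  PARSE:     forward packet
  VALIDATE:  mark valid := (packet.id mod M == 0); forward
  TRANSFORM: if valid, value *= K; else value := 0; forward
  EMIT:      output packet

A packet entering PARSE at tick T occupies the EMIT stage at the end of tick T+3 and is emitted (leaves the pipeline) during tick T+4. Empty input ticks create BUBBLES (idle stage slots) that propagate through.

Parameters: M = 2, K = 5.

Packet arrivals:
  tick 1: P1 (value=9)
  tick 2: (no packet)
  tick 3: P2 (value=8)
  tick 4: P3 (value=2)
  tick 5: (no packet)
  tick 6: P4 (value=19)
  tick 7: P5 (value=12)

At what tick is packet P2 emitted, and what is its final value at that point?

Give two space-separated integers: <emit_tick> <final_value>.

Tick 1: [PARSE:P1(v=9,ok=F), VALIDATE:-, TRANSFORM:-, EMIT:-] out:-; in:P1
Tick 2: [PARSE:-, VALIDATE:P1(v=9,ok=F), TRANSFORM:-, EMIT:-] out:-; in:-
Tick 3: [PARSE:P2(v=8,ok=F), VALIDATE:-, TRANSFORM:P1(v=0,ok=F), EMIT:-] out:-; in:P2
Tick 4: [PARSE:P3(v=2,ok=F), VALIDATE:P2(v=8,ok=T), TRANSFORM:-, EMIT:P1(v=0,ok=F)] out:-; in:P3
Tick 5: [PARSE:-, VALIDATE:P3(v=2,ok=F), TRANSFORM:P2(v=40,ok=T), EMIT:-] out:P1(v=0); in:-
Tick 6: [PARSE:P4(v=19,ok=F), VALIDATE:-, TRANSFORM:P3(v=0,ok=F), EMIT:P2(v=40,ok=T)] out:-; in:P4
Tick 7: [PARSE:P5(v=12,ok=F), VALIDATE:P4(v=19,ok=T), TRANSFORM:-, EMIT:P3(v=0,ok=F)] out:P2(v=40); in:P5
Tick 8: [PARSE:-, VALIDATE:P5(v=12,ok=F), TRANSFORM:P4(v=95,ok=T), EMIT:-] out:P3(v=0); in:-
Tick 9: [PARSE:-, VALIDATE:-, TRANSFORM:P5(v=0,ok=F), EMIT:P4(v=95,ok=T)] out:-; in:-
Tick 10: [PARSE:-, VALIDATE:-, TRANSFORM:-, EMIT:P5(v=0,ok=F)] out:P4(v=95); in:-
Tick 11: [PARSE:-, VALIDATE:-, TRANSFORM:-, EMIT:-] out:P5(v=0); in:-
P2: arrives tick 3, valid=True (id=2, id%2=0), emit tick 7, final value 40

Answer: 7 40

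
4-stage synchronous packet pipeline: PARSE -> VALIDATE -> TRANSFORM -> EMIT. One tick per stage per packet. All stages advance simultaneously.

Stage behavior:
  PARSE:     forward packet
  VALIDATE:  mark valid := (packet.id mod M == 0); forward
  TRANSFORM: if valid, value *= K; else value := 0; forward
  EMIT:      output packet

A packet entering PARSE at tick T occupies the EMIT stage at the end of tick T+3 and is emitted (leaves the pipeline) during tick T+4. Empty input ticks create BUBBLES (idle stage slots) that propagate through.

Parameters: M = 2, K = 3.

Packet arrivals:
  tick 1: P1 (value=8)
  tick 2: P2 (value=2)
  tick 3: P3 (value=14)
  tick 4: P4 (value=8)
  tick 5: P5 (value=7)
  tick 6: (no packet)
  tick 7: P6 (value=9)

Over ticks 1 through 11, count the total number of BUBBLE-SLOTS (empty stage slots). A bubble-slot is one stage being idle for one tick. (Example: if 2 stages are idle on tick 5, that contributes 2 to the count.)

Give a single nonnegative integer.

Tick 1: [PARSE:P1(v=8,ok=F), VALIDATE:-, TRANSFORM:-, EMIT:-] out:-; bubbles=3
Tick 2: [PARSE:P2(v=2,ok=F), VALIDATE:P1(v=8,ok=F), TRANSFORM:-, EMIT:-] out:-; bubbles=2
Tick 3: [PARSE:P3(v=14,ok=F), VALIDATE:P2(v=2,ok=T), TRANSFORM:P1(v=0,ok=F), EMIT:-] out:-; bubbles=1
Tick 4: [PARSE:P4(v=8,ok=F), VALIDATE:P3(v=14,ok=F), TRANSFORM:P2(v=6,ok=T), EMIT:P1(v=0,ok=F)] out:-; bubbles=0
Tick 5: [PARSE:P5(v=7,ok=F), VALIDATE:P4(v=8,ok=T), TRANSFORM:P3(v=0,ok=F), EMIT:P2(v=6,ok=T)] out:P1(v=0); bubbles=0
Tick 6: [PARSE:-, VALIDATE:P5(v=7,ok=F), TRANSFORM:P4(v=24,ok=T), EMIT:P3(v=0,ok=F)] out:P2(v=6); bubbles=1
Tick 7: [PARSE:P6(v=9,ok=F), VALIDATE:-, TRANSFORM:P5(v=0,ok=F), EMIT:P4(v=24,ok=T)] out:P3(v=0); bubbles=1
Tick 8: [PARSE:-, VALIDATE:P6(v=9,ok=T), TRANSFORM:-, EMIT:P5(v=0,ok=F)] out:P4(v=24); bubbles=2
Tick 9: [PARSE:-, VALIDATE:-, TRANSFORM:P6(v=27,ok=T), EMIT:-] out:P5(v=0); bubbles=3
Tick 10: [PARSE:-, VALIDATE:-, TRANSFORM:-, EMIT:P6(v=27,ok=T)] out:-; bubbles=3
Tick 11: [PARSE:-, VALIDATE:-, TRANSFORM:-, EMIT:-] out:P6(v=27); bubbles=4
Total bubble-slots: 20

Answer: 20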